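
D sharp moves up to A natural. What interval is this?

diminished fifth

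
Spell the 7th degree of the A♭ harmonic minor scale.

Degree 7 takes the letter 6 steps above A, which is G.
In harmonic minor, degree 7 sits 11 semitones above the tonic. Ab + 11 semitones is pitch class 7, spelled on G as G.

G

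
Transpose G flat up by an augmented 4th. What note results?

A fourth above G lands on the letter C.
An augmented fourth spans 6 semitones, so Gb moves to pitch class 0. On the letter C that is C.

C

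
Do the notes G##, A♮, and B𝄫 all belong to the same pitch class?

Yes

G## is pitch class 9; A is pitch class 9; Bbb is pitch class 9.
All spellings map to pitch class 9, so they are enharmonically equivalent.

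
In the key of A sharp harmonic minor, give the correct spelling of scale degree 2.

The A# harmonic minor scale runs A# B# C# D# E# F# G##.
Degree 2 is B#.

B#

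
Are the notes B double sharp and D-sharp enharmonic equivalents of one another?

No

B## is pitch class 1; D# is pitch class 3.
The pitch classes differ (1 vs. 3), so they are not enharmonic equivalents.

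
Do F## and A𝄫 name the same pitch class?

Yes

F## is pitch class 7; Abb is pitch class 7.
All spellings map to pitch class 7, so they are enharmonically equivalent.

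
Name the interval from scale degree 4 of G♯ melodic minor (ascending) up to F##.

augmented fourth

Scale degree 4 of G# melodic minor (ascending) is C#.
C# up to F##: letters C→F make it a fourth; 6 semitones makes it augmented.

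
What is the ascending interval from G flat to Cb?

perfect fourth

Counting letters G–A–B–C gives a fourth.
Gb→Cb = 5 semitones, exactly the perfect fourth.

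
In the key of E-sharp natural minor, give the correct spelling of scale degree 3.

G#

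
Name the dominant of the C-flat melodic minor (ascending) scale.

The Cb melodic minor (ascending) scale runs Cb Db Ebb Fb Gb Ab Bb.
Degree 5 is Gb.

Gb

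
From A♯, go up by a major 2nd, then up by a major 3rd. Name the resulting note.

A major second up from A# is B# (letter B, 2 semitones up).
A major third up from B# is D## (letter D, 4 semitones up).

D##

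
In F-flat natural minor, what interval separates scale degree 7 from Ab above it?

Scale degree 7 of Fb natural minor is Ebb.
Ebb up to Ab: letters E→A make it a fourth; 6 semitones makes it augmented.

augmented fourth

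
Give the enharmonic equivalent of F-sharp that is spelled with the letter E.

Plain E sits 2 semitones below F#, so on the letter E the same pitch needs a double sharp: E##.

E##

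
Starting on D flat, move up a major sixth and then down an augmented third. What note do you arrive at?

A major sixth up from Db is Bb (letter B, 9 semitones up).
An augmented third down from Bb is Gbb (letter G, 5 semitones down).

Gbb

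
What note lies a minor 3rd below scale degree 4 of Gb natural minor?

Scale degree 4 of Gb natural minor is Cb.
A minor third (3 semitones) below Cb lands on the letter A, giving Ab.

Ab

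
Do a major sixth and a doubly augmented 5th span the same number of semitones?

Yes

A major sixth spans 9 semitones; a doubly augmented fifth spans 9.
They are enharmonically equivalent.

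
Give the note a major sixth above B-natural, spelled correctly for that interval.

B up a major sixth is G#, so the target letter is G.
From B, a major sixth is 9 semitones up: G#.

G#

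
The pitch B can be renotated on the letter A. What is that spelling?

A##

Plain A sits 2 semitones below B, so on the letter A the same pitch needs a double sharp: A##.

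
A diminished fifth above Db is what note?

Abb

A fifth above D lands on the letter A.
A diminished fifth spans 6 semitones, so Db moves to pitch class 7. On the letter A that is Abb.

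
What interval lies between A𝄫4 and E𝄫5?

perfect fifth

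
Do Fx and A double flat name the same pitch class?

F## is pitch class 7; Abb is pitch class 7.
All spellings map to pitch class 7, so they are enharmonically equivalent.

Yes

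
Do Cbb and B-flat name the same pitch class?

Cbb = pitch class 10 and Bb = pitch class 10 — the same pitch class, so they are enharmonic equivalents.

Yes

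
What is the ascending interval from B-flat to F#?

augmented fifth

The letter names run B→F, a span of 4 letter steps, so the interval is some kind of fifth.
Bb to F# is 8 semitones. A perfect fifth is 7, so 8 makes it augmented.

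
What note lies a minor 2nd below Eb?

D

A second below E lands on the letter D.
A minor second spans 1 semitone, so Eb moves to pitch class 2. On the letter D that is D.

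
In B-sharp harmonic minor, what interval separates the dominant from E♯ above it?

The dominant of B# harmonic minor is F##.
F## up to E#: letters F→E make it a seventh; 10 semitones makes it minor.

minor seventh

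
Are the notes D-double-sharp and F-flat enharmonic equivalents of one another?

Yes

D## = pitch class 4 and Fb = pitch class 4 — the same pitch class, so they are enharmonic equivalents.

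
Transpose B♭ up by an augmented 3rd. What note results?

D#

B up a major third is D#, so the target letter is D.
From Bb, an augmented third is 5 semitones up: D#.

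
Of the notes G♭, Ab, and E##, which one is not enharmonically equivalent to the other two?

In 12-tone equal temperament, enharmonic equivalents share a pitch class. Gb is pitch class 6; Ab is pitch class 8; E## is pitch class 6.
Gb and E## share pitch class 6, while Ab is pitch class 8.

Ab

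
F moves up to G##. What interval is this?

doubly augmented second

Counting letters F–G gives a second.
F→G## = 4 semitones, 2 wider than the major second (2), so doubly augmented.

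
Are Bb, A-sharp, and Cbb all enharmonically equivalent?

Bb is pitch class 10; A# is pitch class 10; Cbb is pitch class 10.
All spellings map to pitch class 10, so they are enharmonically equivalent.

Yes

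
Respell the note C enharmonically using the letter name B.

B#

Plain B sits 1 semitone below C, so on the letter B the same pitch needs a sharp: B#.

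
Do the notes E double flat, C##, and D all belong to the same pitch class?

Ebb = pitch class 2 and C## = pitch class 2 and D = pitch class 2 — the same pitch class, so they are enharmonic equivalents.

Yes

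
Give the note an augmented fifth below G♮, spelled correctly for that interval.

Cb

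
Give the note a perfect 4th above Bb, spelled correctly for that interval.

Eb

A fourth above B lands on the letter E.
A perfect fourth spans 5 semitones, so Bb moves to pitch class 3. On the letter E that is Eb.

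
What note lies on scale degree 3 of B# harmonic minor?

D#

The B# harmonic minor scale runs B# C## D# E# F## G# A##.
Degree 3 is D#.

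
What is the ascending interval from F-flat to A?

augmented third

The letter names run F→A, a span of 2 letter steps, so the interval is some kind of third.
Fb to A is 5 semitones. A major third is 4, so 5 makes it augmented.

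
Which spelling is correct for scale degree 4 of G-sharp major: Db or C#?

C#

Each scale degree takes a distinct letter name. Degree 4 of a scale on G must use the letter C.
C# and Db are enharmonically the same pitch, but only C# uses the letter C, so it is the correct spelling here.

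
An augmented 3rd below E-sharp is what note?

C

A third below E lands on the letter C.
An augmented third spans 5 semitones, so E# moves to pitch class 0. On the letter C that is C.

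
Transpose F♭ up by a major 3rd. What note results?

Ab

F up a major third is A, so the target letter is A.
From Fb, a major third is 4 semitones up: Ab.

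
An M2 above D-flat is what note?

Eb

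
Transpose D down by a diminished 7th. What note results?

D down a major seventh is Eb, so the target letter is E.
From D, a diminished seventh is 9 semitones down: E#.

E#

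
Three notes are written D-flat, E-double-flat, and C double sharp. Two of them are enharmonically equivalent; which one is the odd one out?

Db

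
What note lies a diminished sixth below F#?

F down a major sixth is Ab, so the target letter is A.
From F#, a diminished sixth is 7 semitones down: A##.

A##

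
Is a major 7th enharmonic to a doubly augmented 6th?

Yes

A major seventh spans 11 semitones; a doubly augmented sixth spans 11.
They are enharmonically equivalent.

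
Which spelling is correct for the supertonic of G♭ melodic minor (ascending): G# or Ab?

Ab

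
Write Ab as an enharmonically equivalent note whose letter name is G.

G#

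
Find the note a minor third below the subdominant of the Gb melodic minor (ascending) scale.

Ab

The subdominant of Gb melodic minor (ascending) is Cb.
A minor third (3 semitones) below Cb lands on the letter A, giving Ab.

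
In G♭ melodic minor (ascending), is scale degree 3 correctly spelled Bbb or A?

Bbb

Each scale degree takes a distinct letter name. Degree 3 of a scale on G must use the letter B.
Bbb and A are enharmonically the same pitch, but only Bbb uses the letter B, so it is the correct spelling here.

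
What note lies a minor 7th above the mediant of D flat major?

Eb

The mediant of Db major is F.
A minor seventh (10 semitones) above F lands on the letter E, giving Eb.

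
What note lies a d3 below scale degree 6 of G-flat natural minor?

Scale degree 6 of Gb natural minor is Ebb.
A diminished third (2 semitones) below Ebb lands on the letter C, giving C.

C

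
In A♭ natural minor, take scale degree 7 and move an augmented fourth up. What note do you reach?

C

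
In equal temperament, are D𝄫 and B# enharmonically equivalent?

Yes

Dbb is pitch class 0; B# is pitch class 0.
All spellings map to pitch class 0, so they are enharmonically equivalent.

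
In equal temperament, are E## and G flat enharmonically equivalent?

Yes

E## = pitch class 6 and Gb = pitch class 6 — the same pitch class, so they are enharmonic equivalents.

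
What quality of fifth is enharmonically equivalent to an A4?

diminished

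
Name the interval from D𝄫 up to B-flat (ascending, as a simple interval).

augmented sixth

Counting letters D–E–F–G–A–B gives a sixth.
Dbb→Bb = 10 semitones, 1 wider than the major sixth (9), so augmented.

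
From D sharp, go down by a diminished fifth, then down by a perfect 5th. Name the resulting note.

C##

A diminished fifth down from D# is G## (letter G, 6 semitones down).
A perfect fifth down from G## is C## (letter C, 7 semitones down).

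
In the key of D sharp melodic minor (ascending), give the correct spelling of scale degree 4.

Degree 4 takes the letter 3 steps above D, which is G.
In melodic minor (ascending), degree 4 sits 5 semitones above the tonic. D# + 5 semitones is pitch class 8, spelled on G as G#.

G#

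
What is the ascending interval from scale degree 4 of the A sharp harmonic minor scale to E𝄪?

Scale degree 4 of A# harmonic minor is D#.
D# up to E##: letters D→E make it a second; 3 semitones makes it augmented.

augmented second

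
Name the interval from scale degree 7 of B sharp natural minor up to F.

Scale degree 7 of B# natural minor is A#.
A# up to F: letters A→F make it a sixth; 7 semitones makes it diminished.

diminished sixth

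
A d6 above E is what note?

E up a major sixth is C#, so the target letter is C.
From E, a diminished sixth is 7 semitones up: Cb.

Cb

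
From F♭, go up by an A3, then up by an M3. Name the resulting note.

An augmented third up from Fb is A (letter A, 5 semitones up).
A major third up from A is C# (letter C, 4 semitones up).

C#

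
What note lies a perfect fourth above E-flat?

Ab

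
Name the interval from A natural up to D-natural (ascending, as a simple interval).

perfect fourth

Counting letters A–B–C–D gives a fourth.
A→D = 5 semitones, exactly the perfect fourth.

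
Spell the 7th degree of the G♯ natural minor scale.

Degree 7 takes the letter 6 steps above G, which is F.
In natural minor, degree 7 sits 10 semitones above the tonic. G# + 10 semitones is pitch class 6, spelled on F as F#.

F#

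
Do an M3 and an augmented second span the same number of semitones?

A major third spans 4 semitones; an augmented second spans 3.
The spans differ, so they are not enharmonic equivalents.

No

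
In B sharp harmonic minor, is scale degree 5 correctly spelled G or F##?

F##

Each scale degree takes a distinct letter name. Degree 5 of a scale on B must use the letter F.
F## and G are enharmonically the same pitch, but only F## uses the letter F, so it is the correct spelling here.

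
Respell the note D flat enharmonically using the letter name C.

Plain C sits 1 semitone below Db, so on the letter C the same pitch needs a sharp: C#.

C#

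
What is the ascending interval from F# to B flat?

The letter names run F→B, a span of 3 letter steps, so the interval is some kind of fourth.
F# to Bb is 4 semitones. A perfect fourth is 5, so 4 makes it diminished.

diminished fourth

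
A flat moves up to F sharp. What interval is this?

augmented sixth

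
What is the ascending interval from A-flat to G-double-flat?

diminished seventh

Counting letters A–B–C–D–E–F–G gives a seventh.
Ab→Gbb = 9 semitones, 2 narrower than the major seventh (11), so diminished.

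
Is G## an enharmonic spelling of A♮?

G## = pitch class 9 and A = pitch class 9 — the same pitch class, so they are enharmonic equivalents.

Yes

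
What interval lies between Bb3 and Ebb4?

Counting letters B–C–D–E gives a fourth.
Bb→Ebb = 4 semitones, 1 narrower than the perfect fourth (5), so diminished.

diminished fourth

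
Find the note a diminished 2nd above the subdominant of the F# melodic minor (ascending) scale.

Cb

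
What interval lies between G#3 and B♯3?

major third

The letter names run G→B, a span of 2 letter steps, so the interval is some kind of third.
G# to B# is 4 semitones. A major third is 4, so 4 makes it major.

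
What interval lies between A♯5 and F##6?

major sixth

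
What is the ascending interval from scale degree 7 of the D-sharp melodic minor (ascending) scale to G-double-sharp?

Scale degree 7 of D# melodic minor (ascending) is C##.
C## up to G##: letters C→G make it a fifth; 7 semitones makes it perfect.

perfect fifth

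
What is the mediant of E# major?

G##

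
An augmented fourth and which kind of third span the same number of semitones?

doubly augmented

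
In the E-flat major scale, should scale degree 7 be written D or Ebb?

Each scale degree takes a distinct letter name. Degree 7 of a scale on E must use the letter D.
D and Ebb are enharmonically the same pitch, but only D uses the letter D, so it is the correct spelling here.

D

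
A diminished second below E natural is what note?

A second below E lands on the letter D.
A diminished second spans 0 semitones, so E moves to pitch class 4. On the letter D that is D##.

D##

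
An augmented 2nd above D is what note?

A second above D lands on the letter E.
An augmented second spans 3 semitones, so D moves to pitch class 5. On the letter E that is E#.

E#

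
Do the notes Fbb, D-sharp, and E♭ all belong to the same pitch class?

Fbb = pitch class 3 and D# = pitch class 3 and Eb = pitch class 3 — the same pitch class, so they are enharmonic equivalents.

Yes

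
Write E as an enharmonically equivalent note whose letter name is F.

Fb

E is pitch class 4. The letter F alone is pitch class 5.
To reach pitch class 4 from F requires an offset of -1 semitone, i.e. flat: Fb.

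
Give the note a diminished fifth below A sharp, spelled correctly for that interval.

D##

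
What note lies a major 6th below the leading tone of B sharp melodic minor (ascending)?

The leading tone of B# melodic minor (ascending) is A##.
A major sixth (9 semitones) below A## lands on the letter C, giving C##.

C##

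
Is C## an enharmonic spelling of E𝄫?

C## is pitch class 2; Ebb is pitch class 2.
All spellings map to pitch class 2, so they are enharmonically equivalent.

Yes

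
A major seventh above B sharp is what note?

A##

B up a major seventh is A#, so the target letter is A.
From B#, a major seventh is 11 semitones up: A##.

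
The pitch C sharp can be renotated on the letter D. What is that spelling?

Plain D sits 1 semitone above C#, so on the letter D the same pitch needs a flat: Db.

Db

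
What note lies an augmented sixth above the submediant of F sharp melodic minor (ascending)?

B##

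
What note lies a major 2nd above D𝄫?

Ebb

D up a major second is E, so the target letter is E.
From Dbb, a major second is 2 semitones up: Ebb.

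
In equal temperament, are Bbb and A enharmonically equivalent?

Bbb = pitch class 9 and A = pitch class 9 — the same pitch class, so they are enharmonic equivalents.

Yes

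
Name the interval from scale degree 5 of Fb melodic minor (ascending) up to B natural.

Scale degree 5 of Fb melodic minor (ascending) is Cb.
Cb up to B: letters C→B make it a seventh; 12 semitones makes it augmented.

augmented seventh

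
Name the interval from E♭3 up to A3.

augmented fourth

The letter names run E→A, a span of 3 letter steps, so the interval is some kind of fourth.
Eb to A is 6 semitones. A perfect fourth is 5, so 6 makes it augmented.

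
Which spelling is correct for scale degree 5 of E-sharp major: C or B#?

Each scale degree takes a distinct letter name. Degree 5 of a scale on E must use the letter B.
B# and C are enharmonically the same pitch, but only B# uses the letter B, so it is the correct spelling here.

B#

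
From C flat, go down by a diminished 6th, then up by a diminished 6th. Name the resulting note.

Cb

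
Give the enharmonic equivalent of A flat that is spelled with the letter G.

Ab is pitch class 8. The letter G alone is pitch class 7.
To reach pitch class 8 from G requires an offset of +1 semitone, i.e. sharp: G#.

G#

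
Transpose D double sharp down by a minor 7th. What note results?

A seventh below D lands on the letter E.
A minor seventh spans 10 semitones, so D## moves to pitch class 6. On the letter E that is E##.

E##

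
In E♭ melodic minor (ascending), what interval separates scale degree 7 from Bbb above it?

diminished sixth

Scale degree 7 of Eb melodic minor (ascending) is D.
D up to Bbb: letters D→B make it a sixth; 7 semitones makes it diminished.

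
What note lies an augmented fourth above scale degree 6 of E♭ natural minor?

F

Scale degree 6 of Eb natural minor is Cb.
An augmented fourth (6 semitones) above Cb lands on the letter F, giving F.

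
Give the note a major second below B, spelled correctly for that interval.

A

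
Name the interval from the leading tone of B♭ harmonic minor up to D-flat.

The leading tone of Bb harmonic minor is A.
A up to Db: letters A→D make it a fourth; 4 semitones makes it diminished.

diminished fourth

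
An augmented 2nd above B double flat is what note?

A second above B lands on the letter C.
An augmented second spans 3 semitones, so Bbb moves to pitch class 0. On the letter C that is C.

C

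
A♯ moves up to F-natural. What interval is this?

diminished sixth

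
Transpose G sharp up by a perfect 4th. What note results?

C#

G up a perfect fourth is C, so the target letter is C.
From G#, a perfect fourth is 5 semitones up: C#.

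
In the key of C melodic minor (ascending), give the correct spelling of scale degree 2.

D

Degree 2 takes the letter 1 step above C, which is D.
In melodic minor (ascending), degree 2 sits 2 semitones above the tonic. C + 2 semitones is pitch class 2, spelled on D as D.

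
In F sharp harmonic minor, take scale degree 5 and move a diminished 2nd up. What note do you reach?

Db

Scale degree 5 of F# harmonic minor is C#.
A diminished second (0 semitones) above C# lands on the letter D, giving Db.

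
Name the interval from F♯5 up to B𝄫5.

The letter names run F→B, a span of 3 letter steps, so the interval is some kind of fourth.
F# to Bbb is 3 semitones. A perfect fourth is 5, so 3 makes it doubly diminished.

doubly diminished fourth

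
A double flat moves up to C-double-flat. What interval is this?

The letter names run A→C, a span of 2 letter steps, so the interval is some kind of third.
Abb to Cbb is 3 semitones. A major third is 4, so 3 makes it minor.

minor third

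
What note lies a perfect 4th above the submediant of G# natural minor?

The submediant of G# natural minor is E.
A perfect fourth (5 semitones) above E lands on the letter A, giving A.

A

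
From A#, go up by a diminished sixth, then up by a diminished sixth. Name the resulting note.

A diminished sixth up from A# is F (letter F, 7 semitones up).
A diminished sixth up from F is Dbb (letter D, 7 semitones up).

Dbb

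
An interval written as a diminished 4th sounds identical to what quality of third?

major

A diminished fourth spans 4 semitones.
A third spanning 4 semitones is major (the major third is 4).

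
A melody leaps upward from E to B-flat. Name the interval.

diminished fifth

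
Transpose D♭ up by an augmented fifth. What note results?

A

A fifth above D lands on the letter A.
An augmented fifth spans 8 semitones, so Db moves to pitch class 9. On the letter A that is A.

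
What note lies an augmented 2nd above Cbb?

Db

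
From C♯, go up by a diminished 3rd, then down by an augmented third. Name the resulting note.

Cbb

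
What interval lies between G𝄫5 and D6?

doubly augmented fifth

Counting letters G–A–B–C–D gives a fifth.
Gbb→D = 9 semitones, 2 wider than the perfect fifth (7), so doubly augmented.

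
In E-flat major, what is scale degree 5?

Degree 5 takes the letter 4 steps above E, which is B.
In major, degree 5 sits 7 semitones above the tonic. Eb + 7 semitones is pitch class 10, spelled on B as Bb.

Bb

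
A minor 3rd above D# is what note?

F#

A third above D lands on the letter F.
A minor third spans 3 semitones, so D# moves to pitch class 6. On the letter F that is F#.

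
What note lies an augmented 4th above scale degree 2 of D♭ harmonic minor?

Scale degree 2 of Db harmonic minor is Eb.
An augmented fourth (6 semitones) above Eb lands on the letter A, giving A.

A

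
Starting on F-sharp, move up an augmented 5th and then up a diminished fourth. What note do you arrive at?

F#

An augmented fifth up from F# is C## (letter C, 8 semitones up).
A diminished fourth up from C## is F# (letter F, 4 semitones up).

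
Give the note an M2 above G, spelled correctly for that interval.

A

A second above G lands on the letter A.
A major second spans 2 semitones, so G moves to pitch class 9. On the letter A that is A.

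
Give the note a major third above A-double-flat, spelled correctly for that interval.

A up a major third is C#, so the target letter is C.
From Abb, a major third is 4 semitones up: Cb.

Cb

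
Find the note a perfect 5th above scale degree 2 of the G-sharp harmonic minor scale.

Scale degree 2 of G# harmonic minor is A#.
A perfect fifth (7 semitones) above A# lands on the letter E, giving E#.

E#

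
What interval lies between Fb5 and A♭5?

The letter names run F→A, a span of 2 letter steps, so the interval is some kind of third.
Fb to Ab is 4 semitones. A major third is 4, so 4 makes it major.

major third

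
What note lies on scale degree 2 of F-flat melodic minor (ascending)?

Gb

Degree 2 takes the letter 1 step above F, which is G.
In melodic minor (ascending), degree 2 sits 2 semitones above the tonic. Fb + 2 semitones is pitch class 6, spelled on G as Gb.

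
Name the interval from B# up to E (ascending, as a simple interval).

Counting letters B–C–D–E gives a fourth.
B#→E = 4 semitones, 1 narrower than the perfect fourth (5), so diminished.

diminished fourth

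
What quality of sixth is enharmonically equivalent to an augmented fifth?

minor

An augmented fifth spans 8 semitones.
A sixth spanning 8 semitones is minor (the major sixth is 9).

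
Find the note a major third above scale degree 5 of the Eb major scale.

D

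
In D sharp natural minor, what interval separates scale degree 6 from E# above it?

augmented fourth

Scale degree 6 of D# natural minor is B.
B up to E#: letters B→E make it a fourth; 6 semitones makes it augmented.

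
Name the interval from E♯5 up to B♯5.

perfect fifth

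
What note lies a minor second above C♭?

Dbb

C up a major second is D, so the target letter is D.
From Cb, a minor second is 1 semitone up: Dbb.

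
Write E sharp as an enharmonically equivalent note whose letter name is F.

F

Plain F sits at the same pitch as E#, so on the letter F the same pitch needs a natural: F.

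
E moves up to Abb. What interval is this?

Counting letters E–F–G–A gives a fourth.
E→Abb = 3 semitones, 2 narrower than the perfect fourth (5), so doubly diminished.

doubly diminished fourth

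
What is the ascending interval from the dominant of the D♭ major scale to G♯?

The dominant of Db major is Ab.
Ab up to G#: letters A→G make it a seventh; 12 semitones makes it augmented.

augmented seventh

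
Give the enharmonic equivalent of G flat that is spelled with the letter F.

F#

Plain F sits 1 semitone below Gb, so on the letter F the same pitch needs a sharp: F#.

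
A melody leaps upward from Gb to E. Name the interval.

augmented sixth

The letter names run G→E, a span of 5 letter steps, so the interval is some kind of sixth.
Gb to E is 10 semitones. A major sixth is 9, so 10 makes it augmented.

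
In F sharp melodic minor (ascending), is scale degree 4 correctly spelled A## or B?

B

Each scale degree takes a distinct letter name. Degree 4 of a scale on F must use the letter B.
B and A## are enharmonically the same pitch, but only B uses the letter B, so it is the correct spelling here.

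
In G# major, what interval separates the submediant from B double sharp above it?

augmented fifth

The submediant of G# major is E#.
E# up to B##: letters E→B make it a fifth; 8 semitones makes it augmented.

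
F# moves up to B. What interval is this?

perfect fourth

Counting letters F–G–A–B gives a fourth.
F#→B = 5 semitones, exactly the perfect fourth.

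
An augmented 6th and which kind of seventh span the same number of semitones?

minor

An augmented sixth spans 10 semitones.
A seventh spanning 10 semitones is minor (the major seventh is 11).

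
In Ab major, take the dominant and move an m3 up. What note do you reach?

The dominant of Ab major is Eb.
A minor third (3 semitones) above Eb lands on the letter G, giving Gb.

Gb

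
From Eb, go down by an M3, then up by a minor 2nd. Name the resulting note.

Dbb

A major third down from Eb is Cb (letter C, 4 semitones down).
A minor second up from Cb is Dbb (letter D, 1 semitone up).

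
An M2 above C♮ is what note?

A second above C lands on the letter D.
A major second spans 2 semitones, so C moves to pitch class 2. On the letter D that is D.

D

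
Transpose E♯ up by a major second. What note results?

F##

A second above E lands on the letter F.
A major second spans 2 semitones, so E# moves to pitch class 7. On the letter F that is F##.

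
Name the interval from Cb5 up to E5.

augmented third

Counting letters C–D–E gives a third.
Cb→E = 5 semitones, 1 wider than the major third (4), so augmented.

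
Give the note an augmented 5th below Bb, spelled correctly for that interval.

A fifth below B lands on the letter E.
An augmented fifth spans 8 semitones, so Bb moves to pitch class 2. On the letter E that is Ebb.

Ebb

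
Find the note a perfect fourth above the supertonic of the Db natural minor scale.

The supertonic of Db natural minor is Eb.
A perfect fourth (5 semitones) above Eb lands on the letter A, giving Ab.

Ab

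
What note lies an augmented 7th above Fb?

E

A seventh above F lands on the letter E.
An augmented seventh spans 12 semitones, so Fb moves to pitch class 4. On the letter E that is E.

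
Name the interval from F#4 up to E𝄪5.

augmented seventh

Counting letters F–G–A–B–C–D–E gives a seventh.
F#→E## = 12 semitones, 1 wider than the major seventh (11), so augmented.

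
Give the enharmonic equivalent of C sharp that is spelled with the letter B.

Plain B sits 2 semitones below C#, so on the letter B the same pitch needs a double sharp: B##.

B##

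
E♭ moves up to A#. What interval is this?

doubly augmented fourth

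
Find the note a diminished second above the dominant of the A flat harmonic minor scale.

The dominant of Ab harmonic minor is Eb.
A diminished second (0 semitones) above Eb lands on the letter F, giving Fbb.

Fbb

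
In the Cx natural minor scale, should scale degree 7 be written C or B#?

Each scale degree takes a distinct letter name. Degree 7 of a scale on C must use the letter B.
B# and C are enharmonically the same pitch, but only B# uses the letter B, so it is the correct spelling here.

B#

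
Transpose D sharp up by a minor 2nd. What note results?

A second above D lands on the letter E.
A minor second spans 1 semitone, so D# moves to pitch class 4. On the letter E that is E.

E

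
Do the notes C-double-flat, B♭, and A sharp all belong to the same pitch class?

Yes

Cbb = pitch class 10 and Bb = pitch class 10 and A# = pitch class 10 — the same pitch class, so they are enharmonic equivalents.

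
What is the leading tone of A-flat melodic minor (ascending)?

The Ab melodic minor (ascending) scale runs Ab Bb Cb Db Eb F G.
Degree 7 is G.

G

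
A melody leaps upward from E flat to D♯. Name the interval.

augmented seventh

Counting letters E–F–G–A–B–C–D gives a seventh.
Eb→D# = 12 semitones, 1 wider than the major seventh (11), so augmented.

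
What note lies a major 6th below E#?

A sixth below E lands on the letter G.
A major sixth spans 9 semitones, so E# moves to pitch class 8. On the letter G that is G#.

G#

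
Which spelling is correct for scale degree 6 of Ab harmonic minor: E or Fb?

Fb

Each scale degree takes a distinct letter name. Degree 6 of a scale on A must use the letter F.
Fb and E are enharmonically the same pitch, but only Fb uses the letter F, so it is the correct spelling here.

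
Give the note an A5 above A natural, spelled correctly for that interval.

E#

A up a perfect fifth is E, so the target letter is E.
From A, an augmented fifth is 8 semitones up: E#.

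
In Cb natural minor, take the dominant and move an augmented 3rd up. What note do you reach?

B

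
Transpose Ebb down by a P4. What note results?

Bbb

A fourth below E lands on the letter B.
A perfect fourth spans 5 semitones, so Ebb moves to pitch class 9. On the letter B that is Bbb.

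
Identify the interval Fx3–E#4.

The letter names run F→E, a span of 6 letter steps, so the interval is some kind of seventh.
F## to E# is 10 semitones. A major seventh is 11, so 10 makes it minor.

minor seventh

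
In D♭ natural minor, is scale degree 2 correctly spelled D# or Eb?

Each scale degree takes a distinct letter name. Degree 2 of a scale on D must use the letter E.
Eb and D# are enharmonically the same pitch, but only Eb uses the letter E, so it is the correct spelling here.

Eb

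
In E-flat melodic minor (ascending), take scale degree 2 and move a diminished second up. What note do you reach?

Scale degree 2 of Eb melodic minor (ascending) is F.
A diminished second (0 semitones) above F lands on the letter G, giving Gbb.

Gbb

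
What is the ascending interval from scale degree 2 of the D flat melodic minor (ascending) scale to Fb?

Scale degree 2 of Db melodic minor (ascending) is Eb.
Eb up to Fb: letters E→F make it a second; 1 semitone makes it minor.

minor second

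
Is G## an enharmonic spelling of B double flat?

Yes

G## = pitch class 9 and Bbb = pitch class 9 — the same pitch class, so they are enharmonic equivalents.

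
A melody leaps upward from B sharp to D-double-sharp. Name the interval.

major third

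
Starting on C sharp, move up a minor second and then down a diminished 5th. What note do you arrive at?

G#

A minor second up from C# is D (letter D, 1 semitone up).
A diminished fifth down from D is G# (letter G, 6 semitones down).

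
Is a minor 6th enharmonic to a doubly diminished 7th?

A minor sixth spans 8 semitones; a doubly diminished seventh spans 8.
They are enharmonically equivalent.

Yes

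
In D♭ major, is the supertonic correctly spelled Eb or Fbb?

Eb

Each scale degree takes a distinct letter name. Degree 2 of a scale on D must use the letter E.
Eb and Fbb are enharmonically the same pitch, but only Eb uses the letter E, so it is the correct spelling here.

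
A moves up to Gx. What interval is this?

augmented seventh

Counting letters A–B–C–D–E–F–G gives a seventh.
A→G## = 12 semitones, 1 wider than the major seventh (11), so augmented.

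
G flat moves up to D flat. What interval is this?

The letter names run G→D, a span of 4 letter steps, so the interval is some kind of fifth.
Gb to Db is 7 semitones. A perfect fifth is 7, so 7 makes it perfect.

perfect fifth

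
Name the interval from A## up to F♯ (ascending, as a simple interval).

Counting letters A–B–C–D–E–F gives a sixth.
A##→F# = 7 semitones, 2 narrower than the major sixth (9), so diminished.

diminished sixth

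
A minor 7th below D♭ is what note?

Eb

A seventh below D lands on the letter E.
A minor seventh spans 10 semitones, so Db moves to pitch class 3. On the letter E that is Eb.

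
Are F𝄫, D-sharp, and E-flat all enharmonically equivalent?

Fbb = pitch class 3 and D# = pitch class 3 and Eb = pitch class 3 — the same pitch class, so they are enharmonic equivalents.

Yes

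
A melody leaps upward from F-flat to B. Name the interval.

doubly augmented fourth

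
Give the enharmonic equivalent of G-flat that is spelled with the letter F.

Gb is pitch class 6. The letter F alone is pitch class 5.
To reach pitch class 6 from F requires an offset of +1 semitone, i.e. sharp: F#.

F#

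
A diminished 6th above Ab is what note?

Fbb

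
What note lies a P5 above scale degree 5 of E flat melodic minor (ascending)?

Scale degree 5 of Eb melodic minor (ascending) is Bb.
A perfect fifth (7 semitones) above Bb lands on the letter F, giving F.

F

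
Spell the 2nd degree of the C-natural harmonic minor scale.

The C harmonic minor scale runs C D Eb F G Ab B.
Degree 2 is D.

D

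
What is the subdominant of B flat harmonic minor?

The Bb harmonic minor scale runs Bb C Db Eb F Gb A.
Degree 4 is Eb.

Eb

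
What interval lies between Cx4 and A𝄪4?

The letter names run C→A, a span of 5 letter steps, so the interval is some kind of sixth.
C## to A## is 9 semitones. A major sixth is 9, so 9 makes it major.

major sixth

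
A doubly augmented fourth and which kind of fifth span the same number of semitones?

perfect

A doubly augmented fourth spans 7 semitones.
A fifth spanning 7 semitones is perfect (the perfect fifth is 7).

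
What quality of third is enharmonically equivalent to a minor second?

doubly diminished

A minor second spans 1 semitone.
A third spanning 1 semitone is doubly diminished (the major third is 4).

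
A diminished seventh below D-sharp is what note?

D down a major seventh is Eb, so the target letter is E.
From D#, a diminished seventh is 9 semitones down: E##.

E##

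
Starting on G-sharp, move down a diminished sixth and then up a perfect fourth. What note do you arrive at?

E##

A diminished sixth down from G# is B## (letter B, 7 semitones down).
A perfect fourth up from B## is E## (letter E, 5 semitones up).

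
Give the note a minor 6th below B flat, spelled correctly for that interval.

A sixth below B lands on the letter D.
A minor sixth spans 8 semitones, so Bb moves to pitch class 2. On the letter D that is D.

D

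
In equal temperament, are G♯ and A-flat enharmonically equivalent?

G# = pitch class 8 and Ab = pitch class 8 — the same pitch class, so they are enharmonic equivalents.

Yes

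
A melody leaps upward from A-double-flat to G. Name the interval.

Counting letters A–B–C–D–E–F–G gives a seventh.
Abb→G = 12 semitones, 1 wider than the major seventh (11), so augmented.

augmented seventh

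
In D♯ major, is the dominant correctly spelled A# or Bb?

A#

Each scale degree takes a distinct letter name. Degree 5 of a scale on D must use the letter A.
A# and Bb are enharmonically the same pitch, but only A# uses the letter A, so it is the correct spelling here.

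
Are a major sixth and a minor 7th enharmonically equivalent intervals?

A major sixth spans 9 semitones; a minor seventh spans 10.
The spans differ, so they are not enharmonic equivalents.

No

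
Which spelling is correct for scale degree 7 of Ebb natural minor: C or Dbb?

Dbb

Each scale degree takes a distinct letter name. Degree 7 of a scale on E must use the letter D.
Dbb and C are enharmonically the same pitch, but only Dbb uses the letter D, so it is the correct spelling here.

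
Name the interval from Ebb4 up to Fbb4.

minor second

Counting letters E–F gives a second.
Ebb→Fbb = 1 semitone, 1 narrower than the major second (2), so minor.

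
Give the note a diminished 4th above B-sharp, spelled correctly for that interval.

B up a perfect fourth is E, so the target letter is E.
From B#, a diminished fourth is 4 semitones up: E.

E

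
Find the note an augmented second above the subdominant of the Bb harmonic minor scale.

The subdominant of Bb harmonic minor is Eb.
An augmented second (3 semitones) above Eb lands on the letter F, giving F#.

F#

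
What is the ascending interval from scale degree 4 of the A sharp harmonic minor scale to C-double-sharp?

major seventh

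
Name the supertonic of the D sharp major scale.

E#

The D# major scale runs D# E# F## G# A# B# C##.
Degree 2 is E#.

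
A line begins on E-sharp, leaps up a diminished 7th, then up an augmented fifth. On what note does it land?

A#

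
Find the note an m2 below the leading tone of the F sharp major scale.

The leading tone of F# major is E#.
A minor second (1 semitone) below E# lands on the letter D, giving D##.

D##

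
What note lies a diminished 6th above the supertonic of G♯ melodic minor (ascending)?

F

The supertonic of G# melodic minor (ascending) is A#.
A diminished sixth (7 semitones) above A# lands on the letter F, giving F.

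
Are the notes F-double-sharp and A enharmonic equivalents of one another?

No

Two spellings are enharmonically equivalent only if they share a pitch class.
Here F## → 7, A → 9; 7 ≠ 9, so they are not.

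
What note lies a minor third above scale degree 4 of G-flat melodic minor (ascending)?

Ebb

Scale degree 4 of Gb melodic minor (ascending) is Cb.
A minor third (3 semitones) above Cb lands on the letter E, giving Ebb.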